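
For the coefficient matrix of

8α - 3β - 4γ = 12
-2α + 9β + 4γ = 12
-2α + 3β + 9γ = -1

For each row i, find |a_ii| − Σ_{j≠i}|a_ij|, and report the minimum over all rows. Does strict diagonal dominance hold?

row 1: |8| − (3+4) = 1
row 2: |9| − (2+4) = 3
row 3: |9| − (2+3) = 4
minimum over rows = 1 → strictly diagonally dominant (convergence guaranteed)

1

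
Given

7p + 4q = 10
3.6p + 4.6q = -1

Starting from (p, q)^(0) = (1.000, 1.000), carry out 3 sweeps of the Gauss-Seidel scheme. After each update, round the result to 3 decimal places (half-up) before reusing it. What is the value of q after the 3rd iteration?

Iteration 1:
  p = (10 - (4)·1.000) / (7) = 0.857
  q = (-1 - (3.6)·0.857) / (4.6) = -0.888
Iteration 2:
  p = (10 - (4)·-0.888) / (7) = 1.936
  q = (-1 - (3.6)·1.936) / (4.6) = -1.733
Iteration 3:
  p = (10 - (4)·-1.733) / (7) = 2.419
  q = (-1 - (3.6)·2.419) / (4.6) = -2.111

-2.111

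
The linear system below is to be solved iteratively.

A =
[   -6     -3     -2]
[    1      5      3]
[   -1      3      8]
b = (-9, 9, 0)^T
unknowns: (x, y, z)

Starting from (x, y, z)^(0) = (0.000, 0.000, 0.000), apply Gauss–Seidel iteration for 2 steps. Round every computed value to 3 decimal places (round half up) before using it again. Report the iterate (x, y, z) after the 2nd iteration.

Iteration 1:
  x = (-9 - (-3)·0.000 - (-2)·0.000) / (-6) = 1.500
  y = (9 - (1)·1.500 - (3)·0.000) / (5) = 1.500
  z = (0 - (-1)·1.500 - (3)·1.500) / (8) = -0.375
Iteration 2:
  x = (-9 - (-3)·1.500 - (-2)·-0.375) / (-6) = 0.875
  y = (9 - (1)·0.875 - (3)·-0.375) / (5) = 1.850
  z = (0 - (-1)·0.875 - (3)·1.850) / (8) = -0.584

(0.875, 1.850, -0.584)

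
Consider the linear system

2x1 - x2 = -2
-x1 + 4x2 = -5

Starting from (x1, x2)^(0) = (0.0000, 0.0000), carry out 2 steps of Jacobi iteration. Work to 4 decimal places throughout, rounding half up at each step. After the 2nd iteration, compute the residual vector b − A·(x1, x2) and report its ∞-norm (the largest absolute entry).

Iteration 1:
  x1 = (-2 - (-1)·0.0000) / (2) = -1.0000
  x2 = (-5 - (-1)·0.0000) / (4) = -1.2500
Iteration 2:
  x1 = (-2 - (-1)·-1.2500) / (2) = -1.6250
  x2 = (-5 - (-1)·-1.0000) / (4) = -1.5000
Residual b − A·x = (-0.2500, -0.6250); ∞-norm = 0.6250

0.6250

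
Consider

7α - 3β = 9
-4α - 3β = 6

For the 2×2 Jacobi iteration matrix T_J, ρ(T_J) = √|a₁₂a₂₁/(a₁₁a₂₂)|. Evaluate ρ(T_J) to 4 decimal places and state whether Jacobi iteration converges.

0.7559

a₁₂a₂₁/(a₁₁a₂₂) = (-3)·(-4) / ((7)·(-3)) = -0.571429
ρ = √|-0.571429| = √0.571429 = 0.7559
ρ < 1, so Jacobi converges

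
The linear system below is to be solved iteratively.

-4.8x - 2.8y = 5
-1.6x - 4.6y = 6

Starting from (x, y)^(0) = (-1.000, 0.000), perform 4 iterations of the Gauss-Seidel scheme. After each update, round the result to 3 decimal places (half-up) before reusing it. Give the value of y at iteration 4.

-1.180

Iteration 1:
  x = (5 - (-2.8)·0.000) / (-4.8) = -1.042
  y = (6 - (-1.6)·-1.042) / (-4.6) = -0.942
Iteration 2:
  x = (5 - (-2.8)·-0.942) / (-4.8) = -0.492
  y = (6 - (-1.6)·-0.492) / (-4.6) = -1.133
Iteration 3:
  x = (5 - (-2.8)·-1.133) / (-4.8) = -0.381
  y = (6 - (-1.6)·-0.381) / (-4.6) = -1.172
Iteration 4:
  x = (5 - (-2.8)·-1.172) / (-4.8) = -0.358
  y = (6 - (-1.6)·-0.358) / (-4.6) = -1.180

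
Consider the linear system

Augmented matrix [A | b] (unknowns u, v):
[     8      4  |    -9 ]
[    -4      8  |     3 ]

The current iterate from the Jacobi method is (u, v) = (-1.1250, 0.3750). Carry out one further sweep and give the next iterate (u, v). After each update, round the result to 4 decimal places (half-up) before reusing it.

One sweep:
  u = (-9 - (4)·0.3750) / (8) = -1.3125
  v = (3 - (-4)·-1.1250) / (8) = -0.1875

(-1.3125, -0.1875)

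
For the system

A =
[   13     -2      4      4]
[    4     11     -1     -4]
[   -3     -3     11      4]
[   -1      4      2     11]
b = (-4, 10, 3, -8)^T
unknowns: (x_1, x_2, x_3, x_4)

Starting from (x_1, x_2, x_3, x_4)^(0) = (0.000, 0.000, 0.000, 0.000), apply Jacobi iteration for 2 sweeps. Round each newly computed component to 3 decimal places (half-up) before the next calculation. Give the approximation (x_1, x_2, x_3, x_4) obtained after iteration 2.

Iteration 1:
  x_1 = (-4 - (-2)·0.000 - (4)·0.000 - (4)·0.000) / (13) = -0.308
  x_2 = (10 - (4)·0.000 - (-1)·0.000 - (-4)·0.000) / (11) = 0.909
  x_3 = (3 - (-3)·0.000 - (-3)·0.000 - (4)·0.000) / (11) = 0.273
  x_4 = (-8 - (-1)·0.000 - (4)·0.000 - (2)·0.000) / (11) = -0.727
Iteration 2:
  x_1 = (-4 - (-2)·0.909 - (4)·0.273 - (4)·-0.727) / (13) = -0.028
  x_2 = (10 - (4)·-0.308 - (-1)·0.273 - (-4)·-0.727) / (11) = 0.782
  x_3 = (3 - (-3)·-0.308 - (-3)·0.909 - (4)·-0.727) / (11) = 0.701
  x_4 = (-8 - (-1)·-0.308 - (4)·0.909 - (2)·0.273) / (11) = -1.135

(-0.028, 0.782, 0.701, -1.135)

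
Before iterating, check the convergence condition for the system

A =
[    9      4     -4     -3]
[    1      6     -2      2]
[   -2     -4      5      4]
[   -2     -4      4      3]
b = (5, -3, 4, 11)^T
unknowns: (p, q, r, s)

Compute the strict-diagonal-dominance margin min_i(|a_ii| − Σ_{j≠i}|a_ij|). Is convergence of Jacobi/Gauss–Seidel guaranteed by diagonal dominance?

-7

row 1: |9| − (4+4+3) = -2
row 2: |6| − (1+2+2) = 1
row 3: |5| − (2+4+4) = -5
row 4: |3| − (2+4+4) = -7
minimum over rows = -7 → not strictly diagonally dominant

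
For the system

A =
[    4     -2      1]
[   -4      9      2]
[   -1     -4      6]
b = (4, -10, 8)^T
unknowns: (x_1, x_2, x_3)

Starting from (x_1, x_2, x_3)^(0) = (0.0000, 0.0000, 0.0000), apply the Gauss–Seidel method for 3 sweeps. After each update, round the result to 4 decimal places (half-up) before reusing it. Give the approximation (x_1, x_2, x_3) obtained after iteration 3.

Iteration 1:
  x_1 = (4 - (-2)·0.0000 - (1)·0.0000) / (4) = 1.0000
  x_2 = (-10 - (-4)·1.0000 - (2)·0.0000) / (9) = -0.6667
  x_3 = (8 - (-1)·1.0000 - (-4)·-0.6667) / (6) = 1.0555
Iteration 2:
  x_1 = (4 - (-2)·-0.6667 - (1)·1.0555) / (4) = 0.4028
  x_2 = (-10 - (-4)·0.4028 - (2)·1.0555) / (9) = -1.1666
  x_3 = (8 - (-1)·0.4028 - (-4)·-1.1666) / (6) = 0.6227
Iteration 3:
  x_1 = (4 - (-2)·-1.1666 - (1)·0.6227) / (4) = 0.2610
  x_2 = (-10 - (-4)·0.2610 - (2)·0.6227) / (9) = -1.1335
  x_3 = (8 - (-1)·0.2610 - (-4)·-1.1335) / (6) = 0.6212

(0.2610, -1.1335, 0.6212)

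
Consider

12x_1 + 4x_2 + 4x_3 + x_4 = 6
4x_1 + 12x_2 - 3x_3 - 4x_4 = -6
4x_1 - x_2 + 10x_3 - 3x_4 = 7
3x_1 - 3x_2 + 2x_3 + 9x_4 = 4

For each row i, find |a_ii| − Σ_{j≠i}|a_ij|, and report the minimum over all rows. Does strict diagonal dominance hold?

row 1: |12| − (4+4+1) = 3
row 2: |12| − (4+3+4) = 1
row 3: |10| − (4+1+3) = 2
row 4: |9| − (3+3+2) = 1
minimum over rows = 1 → strictly diagonally dominant (convergence guaranteed)

1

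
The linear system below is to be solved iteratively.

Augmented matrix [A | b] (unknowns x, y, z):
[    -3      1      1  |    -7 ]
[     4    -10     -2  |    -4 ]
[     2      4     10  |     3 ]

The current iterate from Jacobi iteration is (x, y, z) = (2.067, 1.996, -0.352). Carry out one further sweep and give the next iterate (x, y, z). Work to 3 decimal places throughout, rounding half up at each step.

One sweep:
  x = (-7 - (1)·1.996 - (1)·-0.352) / (-3) = 2.881
  y = (-4 - (4)·2.067 - (-2)·-0.352) / (-10) = 1.297
  z = (3 - (2)·2.067 - (4)·1.996) / (10) = -0.912

(2.881, 1.297, -0.912)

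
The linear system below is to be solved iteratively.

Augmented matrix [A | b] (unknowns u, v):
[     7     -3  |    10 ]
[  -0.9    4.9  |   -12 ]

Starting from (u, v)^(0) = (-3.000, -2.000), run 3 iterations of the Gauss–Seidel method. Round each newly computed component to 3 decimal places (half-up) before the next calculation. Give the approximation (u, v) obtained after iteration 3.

Iteration 1:
  u = (10 - (-3)·-2.000) / (7) = 0.571
  v = (-12 - (-0.9)·0.571) / (4.9) = -2.344
Iteration 2:
  u = (10 - (-3)·-2.344) / (7) = 0.424
  v = (-12 - (-0.9)·0.424) / (4.9) = -2.371
Iteration 3:
  u = (10 - (-3)·-2.371) / (7) = 0.412
  v = (-12 - (-0.9)·0.412) / (4.9) = -2.373

(0.412, -2.373)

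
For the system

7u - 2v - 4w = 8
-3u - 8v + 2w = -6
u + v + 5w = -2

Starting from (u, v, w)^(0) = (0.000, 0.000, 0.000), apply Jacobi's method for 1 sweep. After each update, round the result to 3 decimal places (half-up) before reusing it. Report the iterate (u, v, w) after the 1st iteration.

Iteration 1:
  u = (8 - (-2)·0.000 - (-4)·0.000) / (7) = 1.143
  v = (-6 - (-3)·0.000 - (2)·0.000) / (-8) = 0.750
  w = (-2 - (1)·0.000 - (1)·0.000) / (5) = -0.400

(1.143, 0.750, -0.400)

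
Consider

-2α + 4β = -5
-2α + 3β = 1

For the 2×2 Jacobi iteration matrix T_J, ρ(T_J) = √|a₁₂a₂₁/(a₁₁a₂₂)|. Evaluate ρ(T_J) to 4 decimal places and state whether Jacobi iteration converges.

1.1547

a₁₂a₂₁/(a₁₁a₂₂) = (4)·(-2) / ((-2)·(3)) = 1.333333
ρ = √|1.333333| = √1.333333 = 1.1547
ρ > 1, so Jacobi diverges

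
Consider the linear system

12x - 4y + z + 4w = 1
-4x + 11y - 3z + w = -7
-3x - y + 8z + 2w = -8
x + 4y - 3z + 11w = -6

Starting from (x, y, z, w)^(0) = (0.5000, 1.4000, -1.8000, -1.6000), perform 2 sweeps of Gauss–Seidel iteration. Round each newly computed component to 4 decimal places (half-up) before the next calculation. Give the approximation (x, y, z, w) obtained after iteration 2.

Iteration 1:
  x = (1 - (-4)·1.4000 - (1)·-1.8000 - (4)·-1.6000) / (12) = 1.2333
  y = (-7 - (-4)·1.2333 - (-3)·-1.8000 - (1)·-1.6000) / (11) = -0.5333
  z = (-8 - (-3)·1.2333 - (-1)·-0.5333 - (2)·-1.6000) / (8) = -0.2042
  w = (-6 - (1)·1.2333 - (4)·-0.5333 - (-3)·-0.2042) / (11) = -0.5193
Iteration 2:
  x = (1 - (-4)·-0.5333 - (1)·-0.2042 - (4)·-0.5193) / (12) = 0.0957
  y = (-7 - (-4)·0.0957 - (-3)·-0.2042 - (1)·-0.5193) / (11) = -0.6100
  z = (-8 - (-3)·0.0957 - (-1)·-0.6100 - (2)·-0.5193) / (8) = -0.9105
  w = (-6 - (1)·0.0957 - (4)·-0.6100 - (-3)·-0.9105) / (11) = -0.5807

(0.0957, -0.6100, -0.9105, -0.5807)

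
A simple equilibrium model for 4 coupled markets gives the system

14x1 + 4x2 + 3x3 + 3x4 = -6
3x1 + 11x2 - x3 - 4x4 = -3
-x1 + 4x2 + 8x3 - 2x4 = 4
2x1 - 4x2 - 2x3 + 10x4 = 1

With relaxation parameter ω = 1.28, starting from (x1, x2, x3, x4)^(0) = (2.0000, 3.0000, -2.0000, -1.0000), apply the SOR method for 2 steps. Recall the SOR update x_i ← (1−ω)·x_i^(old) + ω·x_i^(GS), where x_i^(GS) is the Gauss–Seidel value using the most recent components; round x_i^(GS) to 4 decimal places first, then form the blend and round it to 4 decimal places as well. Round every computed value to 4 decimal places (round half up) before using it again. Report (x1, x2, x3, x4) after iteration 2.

Iteration 1:
  x1: GS value = (-6 - (4)·3.0000 - (3)·-2.0000 - (3)·-1.0000) / (14) = -0.6429;  x1 ← (1−ω)·2.0000 + ω·-0.6429 = -1.3829
  x2: GS value = (-3 - (3)·-1.3829 - (-1)·-2.0000 - (-4)·-1.0000) / (11) = -0.4410;  x2 ← (1−ω)·3.0000 + ω·-0.4410 = -1.4045
  x3: GS value = (4 - (-1)·-1.3829 - (4)·-1.4045 - (-2)·-1.0000) / (8) = 0.7794;  x3 ← (1−ω)·-2.0000 + ω·0.7794 = 1.5576
  x4: GS value = (1 - (2)·-1.3829 - (-4)·-1.4045 - (-2)·1.5576) / (10) = 0.1263;  x4 ← (1−ω)·-1.0000 + ω·0.1263 = 0.4417
Iteration 2:
  x1: GS value = (-6 - (4)·-1.4045 - (3)·1.5576 - (3)·0.4417) / (14) = -0.4557;  x1 ← (1−ω)·-1.3829 + ω·-0.4557 = -0.1961
  x2: GS value = (-3 - (3)·-0.1961 - (-1)·1.5576 - (-4)·0.4417) / (11) = 0.0830;  x2 ← (1−ω)·-1.4045 + ω·0.0830 = 0.4995
  x3: GS value = (4 - (-1)·-0.1961 - (4)·0.4995 - (-2)·0.4417) / (8) = 0.3362;  x3 ← (1−ω)·1.5576 + ω·0.3362 = -0.0058
  x4: GS value = (1 - (2)·-0.1961 - (-4)·0.4995 - (-2)·-0.0058) / (10) = 0.3379;  x4 ← (1−ω)·0.4417 + ω·0.3379 = 0.3088

(-0.1961, 0.4995, -0.0058, 0.3088)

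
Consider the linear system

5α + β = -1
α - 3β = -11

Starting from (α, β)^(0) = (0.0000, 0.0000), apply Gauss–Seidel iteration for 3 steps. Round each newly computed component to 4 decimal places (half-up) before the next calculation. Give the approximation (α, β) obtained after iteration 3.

(-0.8720, 3.3760)

Iteration 1:
  α = (-1 - (1)·0.0000) / (5) = -0.2000
  β = (-11 - (1)·-0.2000) / (-3) = 3.6000
Iteration 2:
  α = (-1 - (1)·3.6000) / (5) = -0.9200
  β = (-11 - (1)·-0.9200) / (-3) = 3.3600
Iteration 3:
  α = (-1 - (1)·3.3600) / (5) = -0.8720
  β = (-11 - (1)·-0.8720) / (-3) = 3.3760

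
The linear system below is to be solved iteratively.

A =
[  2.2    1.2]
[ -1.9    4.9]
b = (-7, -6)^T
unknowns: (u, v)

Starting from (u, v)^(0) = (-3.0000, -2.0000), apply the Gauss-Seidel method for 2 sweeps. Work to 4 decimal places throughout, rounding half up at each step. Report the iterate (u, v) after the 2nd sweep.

(-2.0717, -2.0278)

Iteration 1:
  u = (-7 - (1.2)·-2.0000) / (2.2) = -2.0909
  v = (-6 - (-1.9)·-2.0909) / (4.9) = -2.0352
Iteration 2:
  u = (-7 - (1.2)·-2.0352) / (2.2) = -2.0717
  v = (-6 - (-1.9)·-2.0717) / (4.9) = -2.0278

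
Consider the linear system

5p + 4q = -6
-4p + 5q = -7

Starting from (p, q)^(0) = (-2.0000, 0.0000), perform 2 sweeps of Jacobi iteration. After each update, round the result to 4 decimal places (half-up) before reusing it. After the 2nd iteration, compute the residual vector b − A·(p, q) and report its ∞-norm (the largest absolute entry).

9.6000

Iteration 1:
  p = (-6 - (4)·0.0000) / (5) = -1.2000
  q = (-7 - (-4)·-2.0000) / (5) = -3.0000
Iteration 2:
  p = (-6 - (4)·-3.0000) / (5) = 1.2000
  q = (-7 - (-4)·-1.2000) / (5) = -2.3600
Residual b − A·x = (-2.5600, 9.6000); ∞-norm = 9.6000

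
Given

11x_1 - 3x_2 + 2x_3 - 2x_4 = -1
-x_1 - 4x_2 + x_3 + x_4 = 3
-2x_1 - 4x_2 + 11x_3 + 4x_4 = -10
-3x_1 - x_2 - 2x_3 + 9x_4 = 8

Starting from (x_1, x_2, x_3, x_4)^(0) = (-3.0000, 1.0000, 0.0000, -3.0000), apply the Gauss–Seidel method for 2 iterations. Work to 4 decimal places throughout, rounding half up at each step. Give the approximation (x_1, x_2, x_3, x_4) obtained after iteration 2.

(-0.3080, -0.6414, -1.3885, 0.4064)

Iteration 1:
  x_1 = (-1 - (-3)·1.0000 - (2)·0.0000 - (-2)·-3.0000) / (11) = -0.3636
  x_2 = (3 - (-1)·-0.3636 - (1)·0.0000 - (1)·-3.0000) / (-4) = -1.4091
  x_3 = (-10 - (-2)·-0.3636 - (-4)·-1.4091 - (4)·-3.0000) / (11) = -0.3967
  x_4 = (8 - (-3)·-0.3636 - (-1)·-1.4091 - (-2)·-0.3967) / (9) = 0.5230
Iteration 2:
  x_1 = (-1 - (-3)·-1.4091 - (2)·-0.3967 - (-2)·0.5230) / (11) = -0.3080
  x_2 = (3 - (-1)·-0.3080 - (1)·-0.3967 - (1)·0.5230) / (-4) = -0.6414
  x_3 = (-10 - (-2)·-0.3080 - (-4)·-0.6414 - (4)·0.5230) / (11) = -1.3885
  x_4 = (8 - (-3)·-0.3080 - (-1)·-0.6414 - (-2)·-1.3885) / (9) = 0.4064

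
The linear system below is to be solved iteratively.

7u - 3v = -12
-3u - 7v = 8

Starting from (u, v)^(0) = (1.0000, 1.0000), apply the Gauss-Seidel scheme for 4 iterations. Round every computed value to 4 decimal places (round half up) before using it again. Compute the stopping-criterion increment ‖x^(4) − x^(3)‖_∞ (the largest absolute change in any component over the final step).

0.0231

Iteration 1:
  u = (-12 - (-3)·1.0000) / (7) = -1.2857
  v = (8 - (-3)·-1.2857) / (-7) = -0.5918
Iteration 2:
  u = (-12 - (-3)·-0.5918) / (7) = -1.9679
  v = (8 - (-3)·-1.9679) / (-7) = -0.2995
Iteration 3:
  u = (-12 - (-3)·-0.2995) / (7) = -1.8426
  v = (8 - (-3)·-1.8426) / (-7) = -0.3532
Iteration 4:
  u = (-12 - (-3)·-0.3532) / (7) = -1.8657
  v = (8 - (-3)·-1.8657) / (-7) = -0.3433
Change: (-0.0231, 0.0099) → max |·| = 0.0231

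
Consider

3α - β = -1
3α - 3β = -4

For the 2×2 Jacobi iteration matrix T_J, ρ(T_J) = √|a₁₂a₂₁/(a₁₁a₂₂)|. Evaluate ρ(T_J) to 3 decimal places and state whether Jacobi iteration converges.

a₁₂a₂₁/(a₁₁a₂₂) = (-1)·(3) / ((3)·(-3)) = 0.333333
ρ = √|0.333333| = √0.333333 = 0.577
ρ < 1, so Jacobi converges

0.577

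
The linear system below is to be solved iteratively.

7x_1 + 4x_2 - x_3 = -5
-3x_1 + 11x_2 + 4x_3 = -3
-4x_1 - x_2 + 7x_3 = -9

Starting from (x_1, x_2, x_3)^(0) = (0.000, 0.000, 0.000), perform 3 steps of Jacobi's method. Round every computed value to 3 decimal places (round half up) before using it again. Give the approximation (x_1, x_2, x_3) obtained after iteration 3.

Iteration 1:
  x_1 = (-5 - (4)·0.000 - (-1)·0.000) / (7) = -0.714
  x_2 = (-3 - (-3)·0.000 - (4)·0.000) / (11) = -0.273
  x_3 = (-9 - (-4)·0.000 - (-1)·0.000) / (7) = -1.286
Iteration 2:
  x_1 = (-5 - (4)·-0.273 - (-1)·-1.286) / (7) = -0.742
  x_2 = (-3 - (-3)·-0.714 - (4)·-1.286) / (11) = 0.000
  x_3 = (-9 - (-4)·-0.714 - (-1)·-0.273) / (7) = -1.733
Iteration 3:
  x_1 = (-5 - (4)·0.000 - (-1)·-1.733) / (7) = -0.962
  x_2 = (-3 - (-3)·-0.742 - (4)·-1.733) / (11) = 0.155
  x_3 = (-9 - (-4)·-0.742 - (-1)·0.000) / (7) = -1.710

(-0.962, 0.155, -1.710)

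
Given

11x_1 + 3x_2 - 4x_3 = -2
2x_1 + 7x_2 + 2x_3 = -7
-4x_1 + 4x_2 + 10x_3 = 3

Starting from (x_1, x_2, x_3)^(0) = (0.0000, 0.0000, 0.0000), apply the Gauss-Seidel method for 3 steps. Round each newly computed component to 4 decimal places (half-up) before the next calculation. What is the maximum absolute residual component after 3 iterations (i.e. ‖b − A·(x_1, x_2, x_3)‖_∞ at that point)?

0.9957

Iteration 1:
  x_1 = (-2 - (3)·0.0000 - (-4)·0.0000) / (11) = -0.1818
  x_2 = (-7 - (2)·-0.1818 - (2)·0.0000) / (7) = -0.9481
  x_3 = (3 - (-4)·-0.1818 - (4)·-0.9481) / (10) = 0.6065
Iteration 2:
  x_1 = (-2 - (3)·-0.9481 - (-4)·0.6065) / (11) = 0.2973
  x_2 = (-7 - (2)·0.2973 - (2)·0.6065) / (7) = -1.2582
  x_3 = (3 - (-4)·0.2973 - (4)·-1.2582) / (10) = 0.9222
Iteration 3:
  x_1 = (-2 - (3)·-1.2582 - (-4)·0.9222) / (11) = 0.4967
  x_2 = (-7 - (2)·0.4967 - (2)·0.9222) / (7) = -1.4054
  x_3 = (3 - (-4)·0.4967 - (4)·-1.4054) / (10) = 1.0608
Residual b − A·x = (0.9957, -0.2772, 0.0004); ∞-norm = 0.9957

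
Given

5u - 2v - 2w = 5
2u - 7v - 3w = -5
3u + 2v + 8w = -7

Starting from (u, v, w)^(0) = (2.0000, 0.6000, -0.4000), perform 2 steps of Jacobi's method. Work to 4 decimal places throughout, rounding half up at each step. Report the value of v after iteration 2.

1.7836

Iteration 1:
  u = (5 - (-2)·0.6000 - (-2)·-0.4000) / (5) = 1.0800
  v = (-5 - (2)·2.0000 - (-3)·-0.4000) / (-7) = 1.4571
  w = (-7 - (3)·2.0000 - (2)·0.6000) / (8) = -1.7750
Iteration 2:
  u = (5 - (-2)·1.4571 - (-2)·-1.7750) / (5) = 0.8728
  v = (-5 - (2)·1.0800 - (-3)·-1.7750) / (-7) = 1.7836
  w = (-7 - (3)·1.0800 - (2)·1.4571) / (8) = -1.6443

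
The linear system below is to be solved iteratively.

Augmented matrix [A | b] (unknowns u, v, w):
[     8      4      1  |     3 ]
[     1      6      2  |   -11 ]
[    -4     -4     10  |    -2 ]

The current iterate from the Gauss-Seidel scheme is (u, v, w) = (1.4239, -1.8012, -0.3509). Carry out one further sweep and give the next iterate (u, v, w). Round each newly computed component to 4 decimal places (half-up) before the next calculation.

One sweep:
  u = (3 - (4)·-1.8012 - (1)·-0.3509) / (8) = 1.3195
  v = (-11 - (1)·1.3195 - (2)·-0.3509) / (6) = -1.9363
  w = (-2 - (-4)·1.3195 - (-4)·-1.9363) / (10) = -0.4467

(1.3195, -1.9363, -0.4467)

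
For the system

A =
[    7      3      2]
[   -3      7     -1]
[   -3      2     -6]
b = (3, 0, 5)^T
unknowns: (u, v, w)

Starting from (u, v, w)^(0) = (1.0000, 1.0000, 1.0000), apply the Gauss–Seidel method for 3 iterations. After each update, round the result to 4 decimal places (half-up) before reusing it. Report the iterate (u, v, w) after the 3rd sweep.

(0.6676, 0.1310, -1.1235)

Iteration 1:
  u = (3 - (3)·1.0000 - (2)·1.0000) / (7) = -0.2857
  v = (0 - (-3)·-0.2857 - (-1)·1.0000) / (7) = 0.0204
  w = (5 - (-3)·-0.2857 - (2)·0.0204) / (-6) = -0.6837
Iteration 2:
  u = (3 - (3)·0.0204 - (2)·-0.6837) / (7) = 0.6152
  v = (0 - (-3)·0.6152 - (-1)·-0.6837) / (7) = 0.1660
  w = (5 - (-3)·0.6152 - (2)·0.1660) / (-6) = -1.0856
Iteration 3:
  u = (3 - (3)·0.1660 - (2)·-1.0856) / (7) = 0.6676
  v = (0 - (-3)·0.6676 - (-1)·-1.0856) / (7) = 0.1310
  w = (5 - (-3)·0.6676 - (2)·0.1310) / (-6) = -1.1235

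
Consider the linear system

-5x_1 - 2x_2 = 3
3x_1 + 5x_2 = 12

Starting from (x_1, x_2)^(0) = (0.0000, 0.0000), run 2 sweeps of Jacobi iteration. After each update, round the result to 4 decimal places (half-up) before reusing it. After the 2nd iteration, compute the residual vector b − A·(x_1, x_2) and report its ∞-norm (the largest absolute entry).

2.8800

Iteration 1:
  x_1 = (3 - (-2)·0.0000) / (-5) = -0.6000
  x_2 = (12 - (3)·0.0000) / (5) = 2.4000
Iteration 2:
  x_1 = (3 - (-2)·2.4000) / (-5) = -1.5600
  x_2 = (12 - (3)·-0.6000) / (5) = 2.7600
Residual b − A·x = (0.7200, 2.8800); ∞-norm = 2.8800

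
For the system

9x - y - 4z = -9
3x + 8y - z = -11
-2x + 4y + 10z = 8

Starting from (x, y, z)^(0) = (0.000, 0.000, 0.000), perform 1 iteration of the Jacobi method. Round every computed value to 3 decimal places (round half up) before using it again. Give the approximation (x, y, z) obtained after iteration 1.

Iteration 1:
  x = (-9 - (-1)·0.000 - (-4)·0.000) / (9) = -1.000
  y = (-11 - (3)·0.000 - (-1)·0.000) / (8) = -1.375
  z = (8 - (-2)·0.000 - (4)·0.000) / (10) = 0.800

(-1.000, -1.375, 0.800)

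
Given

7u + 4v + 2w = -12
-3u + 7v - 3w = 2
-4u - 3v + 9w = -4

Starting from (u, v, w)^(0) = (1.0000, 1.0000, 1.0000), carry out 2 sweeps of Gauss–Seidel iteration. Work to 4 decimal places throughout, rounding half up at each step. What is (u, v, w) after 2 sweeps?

(-1.0023, -0.8795, -1.1831)

Iteration 1:
  u = (-12 - (4)·1.0000 - (2)·1.0000) / (7) = -2.5714
  v = (2 - (-3)·-2.5714 - (-3)·1.0000) / (7) = -0.3877
  w = (-4 - (-4)·-2.5714 - (-3)·-0.3877) / (9) = -1.7165
Iteration 2:
  u = (-12 - (4)·-0.3877 - (2)·-1.7165) / (7) = -1.0023
  v = (2 - (-3)·-1.0023 - (-3)·-1.7165) / (7) = -0.8795
  w = (-4 - (-4)·-1.0023 - (-3)·-0.8795) / (9) = -1.1831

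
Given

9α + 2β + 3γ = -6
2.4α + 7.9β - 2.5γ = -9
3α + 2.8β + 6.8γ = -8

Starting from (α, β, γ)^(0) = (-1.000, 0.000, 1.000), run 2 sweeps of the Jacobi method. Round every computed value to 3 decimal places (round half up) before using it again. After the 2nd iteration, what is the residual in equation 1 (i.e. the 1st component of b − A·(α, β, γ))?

0.456

Iteration 1:
  α = (-6 - (2)·0.000 - (3)·1.000) / (9) = -1.000
  β = (-9 - (2.4)·-1.000 - (-2.5)·1.000) / (7.9) = -0.519
  γ = (-8 - (3)·-1.000 - (2.8)·0.000) / (6.8) = -0.735
Iteration 2:
  α = (-6 - (2)·-0.519 - (3)·-0.735) / (9) = -0.306
  β = (-9 - (2.4)·-1.000 - (-2.5)·-0.735) / (7.9) = -1.068
  γ = (-8 - (3)·-1.000 - (2.8)·-0.519) / (6.8) = -0.522
Residual b − A·x = (0.456, -1.133, -0.542)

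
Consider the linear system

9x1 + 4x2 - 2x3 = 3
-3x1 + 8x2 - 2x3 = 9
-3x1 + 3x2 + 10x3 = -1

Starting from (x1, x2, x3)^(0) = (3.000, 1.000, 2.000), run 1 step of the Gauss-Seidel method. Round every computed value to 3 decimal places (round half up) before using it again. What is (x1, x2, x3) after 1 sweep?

(0.333, 1.750, -0.525)

Iteration 1:
  x1 = (3 - (4)·1.000 - (-2)·2.000) / (9) = 0.333
  x2 = (9 - (-3)·0.333 - (-2)·2.000) / (8) = 1.750
  x3 = (-1 - (-3)·0.333 - (3)·1.750) / (10) = -0.525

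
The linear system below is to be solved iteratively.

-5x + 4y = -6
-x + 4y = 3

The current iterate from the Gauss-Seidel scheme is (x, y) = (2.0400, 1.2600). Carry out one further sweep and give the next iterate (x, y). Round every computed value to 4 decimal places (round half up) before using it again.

(2.2080, 1.3020)

One sweep:
  x = (-6 - (4)·1.2600) / (-5) = 2.2080
  y = (3 - (-1)·2.2080) / (4) = 1.3020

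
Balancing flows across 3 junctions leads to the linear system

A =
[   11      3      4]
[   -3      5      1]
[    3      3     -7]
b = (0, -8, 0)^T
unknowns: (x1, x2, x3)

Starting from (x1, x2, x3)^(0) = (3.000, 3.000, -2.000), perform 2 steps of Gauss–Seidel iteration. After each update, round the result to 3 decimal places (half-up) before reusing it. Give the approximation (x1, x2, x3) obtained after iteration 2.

Iteration 1:
  x1 = (0 - (3)·3.000 - (4)·-2.000) / (11) = -0.091
  x2 = (-8 - (-3)·-0.091 - (1)·-2.000) / (5) = -1.255
  x3 = (0 - (3)·-0.091 - (3)·-1.255) / (-7) = -0.577
Iteration 2:
  x1 = (0 - (3)·-1.255 - (4)·-0.577) / (11) = 0.552
  x2 = (-8 - (-3)·0.552 - (1)·-0.577) / (5) = -1.153
  x3 = (0 - (3)·0.552 - (3)·-1.153) / (-7) = -0.258

(0.552, -1.153, -0.258)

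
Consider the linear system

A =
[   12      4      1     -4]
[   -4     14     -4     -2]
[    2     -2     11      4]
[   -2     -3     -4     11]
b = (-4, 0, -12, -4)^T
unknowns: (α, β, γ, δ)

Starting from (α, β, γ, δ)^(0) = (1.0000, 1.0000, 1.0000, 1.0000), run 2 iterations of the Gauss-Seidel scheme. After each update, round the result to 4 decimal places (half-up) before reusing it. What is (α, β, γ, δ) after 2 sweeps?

(-0.6049, -0.6701, -0.7988, -0.9468)

Iteration 1:
  α = (-4 - (4)·1.0000 - (1)·1.0000 - (-4)·1.0000) / (12) = -0.4167
  β = (0 - (-4)·-0.4167 - (-4)·1.0000 - (-2)·1.0000) / (14) = 0.3095
  γ = (-12 - (2)·-0.4167 - (-2)·0.3095 - (4)·1.0000) / (11) = -1.3225
  δ = (-4 - (-2)·-0.4167 - (-3)·0.3095 - (-4)·-1.3225) / (11) = -0.8359
Iteration 2:
  α = (-4 - (4)·0.3095 - (1)·-1.3225 - (-4)·-0.8359) / (12) = -0.6049
  β = (0 - (-4)·-0.6049 - (-4)·-1.3225 - (-2)·-0.8359) / (14) = -0.6701
  γ = (-12 - (2)·-0.6049 - (-2)·-0.6701 - (4)·-0.8359) / (11) = -0.7988
  δ = (-4 - (-2)·-0.6049 - (-3)·-0.6701 - (-4)·-0.7988) / (11) = -0.9468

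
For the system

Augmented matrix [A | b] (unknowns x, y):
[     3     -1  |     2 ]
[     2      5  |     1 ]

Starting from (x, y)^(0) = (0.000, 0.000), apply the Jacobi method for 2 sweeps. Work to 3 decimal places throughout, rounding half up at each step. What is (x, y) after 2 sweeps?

Iteration 1:
  x = (2 - (-1)·0.000) / (3) = 0.667
  y = (1 - (2)·0.000) / (5) = 0.200
Iteration 2:
  x = (2 - (-1)·0.200) / (3) = 0.733
  y = (1 - (2)·0.667) / (5) = -0.067

(0.733, -0.067)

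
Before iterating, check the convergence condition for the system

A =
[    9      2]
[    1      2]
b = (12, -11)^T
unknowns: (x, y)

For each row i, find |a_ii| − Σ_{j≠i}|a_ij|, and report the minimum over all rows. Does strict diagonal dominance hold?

1

row 1: |9| − (2) = 7
row 2: |2| − (1) = 1
minimum over rows = 1 → strictly diagonally dominant (convergence guaranteed)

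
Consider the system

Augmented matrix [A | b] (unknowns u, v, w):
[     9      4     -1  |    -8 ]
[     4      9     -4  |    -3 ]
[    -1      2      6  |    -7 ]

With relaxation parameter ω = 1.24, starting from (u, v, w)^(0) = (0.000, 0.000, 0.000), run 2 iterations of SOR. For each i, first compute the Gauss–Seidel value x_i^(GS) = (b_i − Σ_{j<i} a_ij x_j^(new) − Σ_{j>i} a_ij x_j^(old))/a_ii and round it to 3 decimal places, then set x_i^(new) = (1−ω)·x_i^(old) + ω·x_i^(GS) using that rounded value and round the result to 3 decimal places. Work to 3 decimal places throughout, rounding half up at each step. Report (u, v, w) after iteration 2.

Iteration 1:
  u: GS value = (-8 - (4)·0.000 - (-1)·0.000) / (9) = -0.889;  u ← (1−ω)·0.000 + ω·-0.889 = -1.102
  v: GS value = (-3 - (4)·-1.102 - (-4)·0.000) / (9) = 0.156;  v ← (1−ω)·0.000 + ω·0.156 = 0.193
  w: GS value = (-7 - (-1)·-1.102 - (2)·0.193) / (6) = -1.415;  w ← (1−ω)·0.000 + ω·-1.415 = -1.755
Iteration 2:
  u: GS value = (-8 - (4)·0.193 - (-1)·-1.755) / (9) = -1.170;  u ← (1−ω)·-1.102 + ω·-1.170 = -1.186
  v: GS value = (-3 - (4)·-1.186 - (-4)·-1.755) / (9) = -0.586;  v ← (1−ω)·0.193 + ω·-0.586 = -0.773
  w: GS value = (-7 - (-1)·-1.186 - (2)·-0.773) / (6) = -1.107;  w ← (1−ω)·-1.755 + ω·-1.107 = -0.951

(-1.186, -0.773, -0.951)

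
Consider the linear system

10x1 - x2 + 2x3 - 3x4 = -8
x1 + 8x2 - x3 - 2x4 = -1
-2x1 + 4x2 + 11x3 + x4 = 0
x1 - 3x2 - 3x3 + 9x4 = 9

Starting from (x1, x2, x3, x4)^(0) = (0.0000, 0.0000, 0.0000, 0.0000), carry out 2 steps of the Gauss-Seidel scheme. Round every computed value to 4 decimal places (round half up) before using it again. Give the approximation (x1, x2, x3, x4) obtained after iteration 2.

Iteration 1:
  x1 = (-8 - (-1)·0.0000 - (2)·0.0000 - (-3)·0.0000) / (10) = -0.8000
  x2 = (-1 - (1)·-0.8000 - (-1)·0.0000 - (-2)·0.0000) / (8) = -0.0250
  x3 = (0 - (-2)·-0.8000 - (4)·-0.0250 - (1)·0.0000) / (11) = -0.1364
  x4 = (9 - (1)·-0.8000 - (-3)·-0.0250 - (-3)·-0.1364) / (9) = 1.0351
Iteration 2:
  x1 = (-8 - (-1)·-0.0250 - (2)·-0.1364 - (-3)·1.0351) / (10) = -0.4647
  x2 = (-1 - (1)·-0.4647 - (-1)·-0.1364 - (-2)·1.0351) / (8) = 0.1748
  x3 = (0 - (-2)·-0.4647 - (4)·0.1748 - (1)·1.0351) / (11) = -0.2422
  x4 = (9 - (1)·-0.4647 - (-3)·0.1748 - (-3)·-0.2422) / (9) = 1.0292

(-0.4647, 0.1748, -0.2422, 1.0292)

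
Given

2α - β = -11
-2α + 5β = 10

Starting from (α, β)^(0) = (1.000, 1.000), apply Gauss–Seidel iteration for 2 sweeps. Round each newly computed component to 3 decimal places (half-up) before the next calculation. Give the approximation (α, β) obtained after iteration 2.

Iteration 1:
  α = (-11 - (-1)·1.000) / (2) = -5.000
  β = (10 - (-2)·-5.000) / (5) = 0.000
Iteration 2:
  α = (-11 - (-1)·0.000) / (2) = -5.500
  β = (10 - (-2)·-5.500) / (5) = -0.200

(-5.500, -0.200)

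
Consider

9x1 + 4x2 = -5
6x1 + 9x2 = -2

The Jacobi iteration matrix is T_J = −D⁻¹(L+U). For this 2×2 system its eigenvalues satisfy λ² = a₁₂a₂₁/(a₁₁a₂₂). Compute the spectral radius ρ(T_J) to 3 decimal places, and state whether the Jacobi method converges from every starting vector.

0.544

a₁₂a₂₁/(a₁₁a₂₂) = (4)·(6) / ((9)·(9)) = 0.296296
ρ = √|0.296296| = √0.296296 = 0.544
ρ < 1, so Jacobi converges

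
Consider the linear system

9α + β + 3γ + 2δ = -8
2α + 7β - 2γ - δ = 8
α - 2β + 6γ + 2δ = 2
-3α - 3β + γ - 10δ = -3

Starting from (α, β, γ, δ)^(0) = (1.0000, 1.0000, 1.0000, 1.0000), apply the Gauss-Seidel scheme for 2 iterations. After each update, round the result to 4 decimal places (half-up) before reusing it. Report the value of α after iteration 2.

Iteration 1:
  α = (-8 - (1)·1.0000 - (3)·1.0000 - (2)·1.0000) / (9) = -1.5556
  β = (8 - (2)·-1.5556 - (-2)·1.0000 - (-1)·1.0000) / (7) = 2.0159
  γ = (2 - (1)·-1.5556 - (-2)·2.0159 - (2)·1.0000) / (6) = 0.9312
  δ = (-3 - (-3)·-1.5556 - (-3)·2.0159 - (1)·0.9312) / (-10) = 0.2550
Iteration 2:
  α = (-8 - (1)·2.0159 - (3)·0.9312 - (2)·0.2550) / (9) = -1.4799
  β = (8 - (2)·-1.4799 - (-2)·0.9312 - (-1)·0.2550) / (7) = 1.8682
  γ = (2 - (1)·-1.4799 - (-2)·1.8682 - (2)·0.2550) / (6) = 1.1177
  δ = (-3 - (-3)·-1.4799 - (-3)·1.8682 - (1)·1.1177) / (-10) = 0.2953

-1.4799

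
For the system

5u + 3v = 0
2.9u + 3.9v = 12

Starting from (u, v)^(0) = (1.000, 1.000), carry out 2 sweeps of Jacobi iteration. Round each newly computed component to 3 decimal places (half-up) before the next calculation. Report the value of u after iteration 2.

-1.400

Iteration 1:
  u = (0 - (3)·1.000) / (5) = -0.600
  v = (12 - (2.9)·1.000) / (3.9) = 2.333
Iteration 2:
  u = (0 - (3)·2.333) / (5) = -1.400
  v = (12 - (2.9)·-0.600) / (3.9) = 3.523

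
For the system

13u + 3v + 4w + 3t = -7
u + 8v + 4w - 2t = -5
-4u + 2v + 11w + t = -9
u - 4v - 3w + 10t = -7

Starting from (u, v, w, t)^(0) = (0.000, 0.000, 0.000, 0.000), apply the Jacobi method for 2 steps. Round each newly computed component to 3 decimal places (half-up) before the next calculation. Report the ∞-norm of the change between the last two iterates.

0.557

Iteration 1:
  u = (-7 - (3)·0.000 - (4)·0.000 - (3)·0.000) / (13) = -0.538
  v = (-5 - (1)·0.000 - (4)·0.000 - (-2)·0.000) / (8) = -0.625
  w = (-9 - (-4)·0.000 - (2)·0.000 - (1)·0.000) / (11) = -0.818
  t = (-7 - (1)·0.000 - (-4)·0.000 - (-3)·0.000) / (10) = -0.700
Iteration 2:
  u = (-7 - (3)·-0.625 - (4)·-0.818 - (3)·-0.700) / (13) = 0.019
  v = (-5 - (1)·-0.538 - (4)·-0.818 - (-2)·-0.700) / (8) = -0.324
  w = (-9 - (-4)·-0.538 - (2)·-0.625 - (1)·-0.700) / (11) = -0.837
  t = (-7 - (1)·-0.538 - (-4)·-0.625 - (-3)·-0.818) / (10) = -1.142
Change: (0.557, 0.301, -0.019, -0.442) → max |·| = 0.557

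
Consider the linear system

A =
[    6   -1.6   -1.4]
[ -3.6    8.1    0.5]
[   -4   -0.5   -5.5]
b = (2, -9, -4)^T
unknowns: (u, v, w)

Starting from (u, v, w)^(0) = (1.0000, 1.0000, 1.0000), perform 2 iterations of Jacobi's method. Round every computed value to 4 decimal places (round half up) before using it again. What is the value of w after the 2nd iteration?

0.1875

Iteration 1:
  u = (2 - (-1.6)·1.0000 - (-1.4)·1.0000) / (6) = 0.8333
  v = (-9 - (-3.6)·1.0000 - (0.5)·1.0000) / (8.1) = -0.7284
  w = (-4 - (-4)·1.0000 - (-0.5)·1.0000) / (-5.5) = -0.0909
Iteration 2:
  u = (2 - (-1.6)·-0.7284 - (-1.4)·-0.0909) / (6) = 0.1179
  v = (-9 - (-3.6)·0.8333 - (0.5)·-0.0909) / (8.1) = -0.7351
  w = (-4 - (-4)·0.8333 - (-0.5)·-0.7284) / (-5.5) = 0.1875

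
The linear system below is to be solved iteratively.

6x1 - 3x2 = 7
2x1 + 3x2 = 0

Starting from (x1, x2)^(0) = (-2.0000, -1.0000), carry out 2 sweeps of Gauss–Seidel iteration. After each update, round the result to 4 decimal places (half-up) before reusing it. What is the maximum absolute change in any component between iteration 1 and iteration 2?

0.2777

Iteration 1:
  x1 = (7 - (-3)·-1.0000) / (6) = 0.6667
  x2 = (0 - (2)·0.6667) / (3) = -0.4445
Iteration 2:
  x1 = (7 - (-3)·-0.4445) / (6) = 0.9444
  x2 = (0 - (2)·0.9444) / (3) = -0.6296
Change: (0.2777, -0.1851) → max |·| = 0.2777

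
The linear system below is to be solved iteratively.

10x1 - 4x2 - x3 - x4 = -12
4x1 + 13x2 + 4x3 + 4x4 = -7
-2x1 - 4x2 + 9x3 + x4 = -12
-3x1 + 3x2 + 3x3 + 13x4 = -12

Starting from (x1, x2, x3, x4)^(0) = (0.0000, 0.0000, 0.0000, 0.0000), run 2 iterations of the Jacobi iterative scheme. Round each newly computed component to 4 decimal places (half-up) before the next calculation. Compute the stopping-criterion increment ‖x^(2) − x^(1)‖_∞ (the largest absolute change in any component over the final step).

Iteration 1:
  x1 = (-12 - (-4)·0.0000 - (-1)·0.0000 - (-1)·0.0000) / (10) = -1.2000
  x2 = (-7 - (4)·0.0000 - (4)·0.0000 - (4)·0.0000) / (13) = -0.5385
  x3 = (-12 - (-2)·0.0000 - (-4)·0.0000 - (1)·0.0000) / (9) = -1.3333
  x4 = (-12 - (-3)·0.0000 - (3)·0.0000 - (3)·0.0000) / (13) = -0.9231
Iteration 2:
  x1 = (-12 - (-4)·-0.5385 - (-1)·-1.3333 - (-1)·-0.9231) / (10) = -1.6410
  x2 = (-7 - (4)·-1.2000 - (4)·-1.3333 - (4)·-0.9231) / (13) = 0.5250
  x3 = (-12 - (-2)·-1.2000 - (-4)·-0.5385 - (1)·-0.9231) / (9) = -1.7368
  x4 = (-12 - (-3)·-1.2000 - (3)·-0.5385 - (3)·-1.3333) / (13) = -0.7680
Change: (-0.4410, 1.0635, -0.4035, 0.1551) → max |·| = 1.0635

1.0635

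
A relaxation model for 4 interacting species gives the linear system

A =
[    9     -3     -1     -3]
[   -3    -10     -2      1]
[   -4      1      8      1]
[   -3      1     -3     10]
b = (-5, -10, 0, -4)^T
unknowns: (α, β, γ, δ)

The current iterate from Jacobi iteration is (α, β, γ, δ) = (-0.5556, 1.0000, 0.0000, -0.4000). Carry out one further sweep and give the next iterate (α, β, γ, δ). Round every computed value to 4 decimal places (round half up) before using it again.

One sweep:
  α = (-5 - (-3)·1.0000 - (-1)·0.0000 - (-3)·-0.4000) / (9) = -0.3556
  β = (-10 - (-3)·-0.5556 - (-2)·0.0000 - (1)·-0.4000) / (-10) = 1.1267
  γ = (0 - (-4)·-0.5556 - (1)·1.0000 - (1)·-0.4000) / (8) = -0.3528
  δ = (-4 - (-3)·-0.5556 - (1)·1.0000 - (-3)·0.0000) / (10) = -0.6667

(-0.3556, 1.1267, -0.3528, -0.6667)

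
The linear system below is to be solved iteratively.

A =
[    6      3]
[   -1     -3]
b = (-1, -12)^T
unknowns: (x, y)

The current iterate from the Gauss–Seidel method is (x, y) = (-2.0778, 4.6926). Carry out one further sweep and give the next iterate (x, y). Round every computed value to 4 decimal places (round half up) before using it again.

(-2.5130, 4.8377)

One sweep:
  x = (-1 - (3)·4.6926) / (6) = -2.5130
  y = (-12 - (-1)·-2.5130) / (-3) = 4.8377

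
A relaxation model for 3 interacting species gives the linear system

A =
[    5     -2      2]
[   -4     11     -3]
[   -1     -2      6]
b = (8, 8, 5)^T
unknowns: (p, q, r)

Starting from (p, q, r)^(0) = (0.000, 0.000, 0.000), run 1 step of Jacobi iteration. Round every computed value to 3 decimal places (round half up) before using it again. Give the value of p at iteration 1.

1.600

Iteration 1:
  p = (8 - (-2)·0.000 - (2)·0.000) / (5) = 1.600
  q = (8 - (-4)·0.000 - (-3)·0.000) / (11) = 0.727
  r = (5 - (-1)·0.000 - (-2)·0.000) / (6) = 0.833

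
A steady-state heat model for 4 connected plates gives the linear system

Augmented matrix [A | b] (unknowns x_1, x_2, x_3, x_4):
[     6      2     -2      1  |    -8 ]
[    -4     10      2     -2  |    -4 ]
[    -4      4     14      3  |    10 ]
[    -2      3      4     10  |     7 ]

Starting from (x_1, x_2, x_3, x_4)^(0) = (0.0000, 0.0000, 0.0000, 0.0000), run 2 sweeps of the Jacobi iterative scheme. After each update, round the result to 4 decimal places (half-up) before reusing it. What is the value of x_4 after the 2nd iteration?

Iteration 1:
  x_1 = (-8 - (2)·0.0000 - (-2)·0.0000 - (1)·0.0000) / (6) = -1.3333
  x_2 = (-4 - (-4)·0.0000 - (2)·0.0000 - (-2)·0.0000) / (10) = -0.4000
  x_3 = (10 - (-4)·0.0000 - (4)·0.0000 - (3)·0.0000) / (14) = 0.7143
  x_4 = (7 - (-2)·0.0000 - (3)·0.0000 - (4)·0.0000) / (10) = 0.7000
Iteration 2:
  x_1 = (-8 - (2)·-0.4000 - (-2)·0.7143 - (1)·0.7000) / (6) = -1.0786
  x_2 = (-4 - (-4)·-1.3333 - (2)·0.7143 - (-2)·0.7000) / (10) = -0.9362
  x_3 = (10 - (-4)·-1.3333 - (4)·-0.4000 - (3)·0.7000) / (14) = 0.2976
  x_4 = (7 - (-2)·-1.3333 - (3)·-0.4000 - (4)·0.7143) / (10) = 0.2676

0.2676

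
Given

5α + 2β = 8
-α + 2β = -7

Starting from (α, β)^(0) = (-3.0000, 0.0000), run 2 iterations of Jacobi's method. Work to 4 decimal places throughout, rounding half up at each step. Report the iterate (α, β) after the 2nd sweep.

(3.6000, -2.7000)

Iteration 1:
  α = (8 - (2)·0.0000) / (5) = 1.6000
  β = (-7 - (-1)·-3.0000) / (2) = -5.0000
Iteration 2:
  α = (8 - (2)·-5.0000) / (5) = 3.6000
  β = (-7 - (-1)·1.6000) / (2) = -2.7000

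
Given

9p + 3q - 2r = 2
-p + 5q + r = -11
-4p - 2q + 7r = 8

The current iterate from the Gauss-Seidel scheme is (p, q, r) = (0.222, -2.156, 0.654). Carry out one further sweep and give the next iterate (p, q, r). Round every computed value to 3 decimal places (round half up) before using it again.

One sweep:
  p = (2 - (3)·-2.156 - (-2)·0.654) / (9) = 1.086
  q = (-11 - (-1)·1.086 - (1)·0.654) / (5) = -2.114
  r = (8 - (-4)·1.086 - (-2)·-2.114) / (7) = 1.159

(1.086, -2.114, 1.159)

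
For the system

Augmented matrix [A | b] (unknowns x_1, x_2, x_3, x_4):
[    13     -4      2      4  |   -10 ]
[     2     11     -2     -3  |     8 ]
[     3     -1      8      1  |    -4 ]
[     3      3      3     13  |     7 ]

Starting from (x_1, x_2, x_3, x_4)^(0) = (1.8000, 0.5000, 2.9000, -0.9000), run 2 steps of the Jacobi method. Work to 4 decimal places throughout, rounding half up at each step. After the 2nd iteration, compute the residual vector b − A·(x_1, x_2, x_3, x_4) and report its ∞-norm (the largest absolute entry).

8.4381

Iteration 1:
  x_1 = (-10 - (-4)·0.5000 - (2)·2.9000 - (4)·-0.9000) / (13) = -0.7846
  x_2 = (8 - (2)·1.8000 - (-2)·2.9000 - (-3)·-0.9000) / (11) = 0.6818
  x_3 = (-4 - (3)·1.8000 - (-1)·0.5000 - (1)·-0.9000) / (8) = -1.0000
  x_4 = (7 - (3)·1.8000 - (3)·0.5000 - (3)·2.9000) / (13) = -0.6615
Iteration 2:
  x_1 = (-10 - (-4)·0.6818 - (2)·-1.0000 - (4)·-0.6615) / (13) = -0.2021
  x_2 = (8 - (2)·-0.7846 - (-2)·-1.0000 - (-3)·-0.6615) / (11) = 0.5077
  x_3 = (-4 - (3)·-0.7846 - (-1)·0.6818 - (1)·-0.6615) / (8) = -0.0379
  x_4 = (7 - (3)·-0.7846 - (3)·0.6818 - (3)·-1.0000) / (13) = 0.7930
Residual b − A·x = (-8.4381, 5.1227, -3.3758, -4.1121); ∞-norm = 8.4381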